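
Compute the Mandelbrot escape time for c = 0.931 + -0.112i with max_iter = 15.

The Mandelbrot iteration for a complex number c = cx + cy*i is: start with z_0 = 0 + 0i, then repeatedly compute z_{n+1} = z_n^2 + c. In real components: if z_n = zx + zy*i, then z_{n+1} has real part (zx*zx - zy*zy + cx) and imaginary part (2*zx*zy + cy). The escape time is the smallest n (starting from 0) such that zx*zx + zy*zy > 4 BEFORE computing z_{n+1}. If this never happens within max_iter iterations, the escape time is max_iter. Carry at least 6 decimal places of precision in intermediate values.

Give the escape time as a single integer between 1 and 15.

z_0 = 0 + 0i, c = 0.9310 + -0.1120i
Iter 1: z = 0.9310 + -0.1120i, |z|^2 = 0.8793
Iter 2: z = 1.7852 + -0.3205i, |z|^2 = 3.2897
Iter 3: z = 4.0153 + -1.2565i, |z|^2 = 17.7010
Escaped at iteration 3

Answer: 3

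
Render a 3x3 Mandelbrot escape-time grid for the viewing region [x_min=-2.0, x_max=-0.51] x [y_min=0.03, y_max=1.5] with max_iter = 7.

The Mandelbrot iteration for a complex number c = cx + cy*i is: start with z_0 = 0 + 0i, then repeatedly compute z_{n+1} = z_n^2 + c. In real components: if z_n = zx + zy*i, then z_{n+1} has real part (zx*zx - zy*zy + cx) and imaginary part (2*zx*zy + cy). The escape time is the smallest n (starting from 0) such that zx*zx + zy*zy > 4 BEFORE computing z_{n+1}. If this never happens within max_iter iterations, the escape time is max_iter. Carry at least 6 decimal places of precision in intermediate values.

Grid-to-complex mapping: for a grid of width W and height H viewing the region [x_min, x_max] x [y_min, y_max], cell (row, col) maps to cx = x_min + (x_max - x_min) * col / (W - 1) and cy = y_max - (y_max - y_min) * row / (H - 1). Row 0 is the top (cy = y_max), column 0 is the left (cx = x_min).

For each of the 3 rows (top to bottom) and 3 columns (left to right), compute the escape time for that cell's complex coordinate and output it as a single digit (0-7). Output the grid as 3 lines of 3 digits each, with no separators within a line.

Answer: 122
136
177

Derivation:
(row=0, col=0): c = -2.0000 + 1.5000i → escape time 1
(row=0, col=1): c = -1.2550 + 1.5000i → escape time 2
(row=0, col=2): c = -0.5100 + 1.5000i → escape time 2
(row=1, col=0): c = -2.0000 + 0.7650i → escape time 1
(row=1, col=1): c = -1.2550 + 0.7650i → escape time 3
(row=1, col=2): c = -0.5100 + 0.7650i → escape time 6
(row=2, col=0): c = -2.0000 + 0.0300i → escape time 1
(row=2, col=1): c = -1.2550 + 0.0300i → escape time 7
(row=2, col=2): c = -0.5100 + 0.0300i → escape time 7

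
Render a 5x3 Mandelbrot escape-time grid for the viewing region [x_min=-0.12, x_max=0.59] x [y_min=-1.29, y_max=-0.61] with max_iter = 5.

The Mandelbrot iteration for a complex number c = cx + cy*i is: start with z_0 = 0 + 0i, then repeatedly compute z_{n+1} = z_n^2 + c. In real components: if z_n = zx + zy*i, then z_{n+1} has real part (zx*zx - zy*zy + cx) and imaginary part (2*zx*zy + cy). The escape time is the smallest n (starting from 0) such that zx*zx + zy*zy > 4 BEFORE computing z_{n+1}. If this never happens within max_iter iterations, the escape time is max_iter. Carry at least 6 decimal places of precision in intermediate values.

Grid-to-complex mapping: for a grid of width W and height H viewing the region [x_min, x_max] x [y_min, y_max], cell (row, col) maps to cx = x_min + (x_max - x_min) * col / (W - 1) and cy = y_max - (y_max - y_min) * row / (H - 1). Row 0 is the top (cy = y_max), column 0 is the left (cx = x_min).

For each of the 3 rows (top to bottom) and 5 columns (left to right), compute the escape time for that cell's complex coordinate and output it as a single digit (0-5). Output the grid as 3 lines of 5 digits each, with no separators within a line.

Answer: 55553
55432
22222

Derivation:
(row=0, col=0): c = -0.1200 + -0.6100i → escape time 5
(row=0, col=1): c = 0.0575 + -0.6100i → escape time 5
(row=0, col=2): c = 0.2350 + -0.6100i → escape time 5
(row=0, col=3): c = 0.4125 + -0.6100i → escape time 5
(row=0, col=4): c = 0.5900 + -0.6100i → escape time 3
(row=1, col=0): c = -0.1200 + -0.9500i → escape time 5
(row=1, col=1): c = 0.0575 + -0.9500i → escape time 5
(row=1, col=2): c = 0.2350 + -0.9500i → escape time 4
(row=1, col=3): c = 0.4125 + -0.9500i → escape time 3
(row=1, col=4): c = 0.5900 + -0.9500i → escape time 2
(row=2, col=0): c = -0.1200 + -1.2900i → escape time 2
(row=2, col=1): c = 0.0575 + -1.2900i → escape time 2
(row=2, col=2): c = 0.2350 + -1.2900i → escape time 2
(row=2, col=3): c = 0.4125 + -1.2900i → escape time 2
(row=2, col=4): c = 0.5900 + -1.2900i → escape time 2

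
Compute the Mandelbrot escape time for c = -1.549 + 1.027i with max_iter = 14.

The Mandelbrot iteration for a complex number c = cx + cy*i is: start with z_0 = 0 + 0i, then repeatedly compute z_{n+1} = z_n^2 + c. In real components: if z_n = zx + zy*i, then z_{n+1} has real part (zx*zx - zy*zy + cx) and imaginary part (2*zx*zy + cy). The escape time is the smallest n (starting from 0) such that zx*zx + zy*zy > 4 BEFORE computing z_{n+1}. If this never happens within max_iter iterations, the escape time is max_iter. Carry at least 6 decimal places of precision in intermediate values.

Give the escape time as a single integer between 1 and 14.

z_0 = 0 + 0i, c = -1.5490 + 1.0270i
Iter 1: z = -1.5490 + 1.0270i, |z|^2 = 3.4541
Iter 2: z = -0.2043 + -2.1546i, |z|^2 = 4.6842
Escaped at iteration 2

Answer: 2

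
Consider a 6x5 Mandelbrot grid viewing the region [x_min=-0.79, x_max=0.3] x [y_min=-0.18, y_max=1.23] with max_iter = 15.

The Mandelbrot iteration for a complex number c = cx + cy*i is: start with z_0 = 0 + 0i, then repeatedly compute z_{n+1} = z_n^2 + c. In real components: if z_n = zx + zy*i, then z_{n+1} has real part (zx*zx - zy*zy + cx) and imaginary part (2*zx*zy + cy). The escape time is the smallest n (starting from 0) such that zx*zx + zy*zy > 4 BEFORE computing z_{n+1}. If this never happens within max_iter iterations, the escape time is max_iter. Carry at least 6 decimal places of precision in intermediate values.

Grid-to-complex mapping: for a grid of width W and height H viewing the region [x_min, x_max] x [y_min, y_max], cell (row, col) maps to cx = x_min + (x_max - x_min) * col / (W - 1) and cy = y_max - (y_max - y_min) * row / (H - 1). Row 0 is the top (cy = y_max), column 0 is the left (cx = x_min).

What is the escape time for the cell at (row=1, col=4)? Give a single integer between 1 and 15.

z_0 = 0 + 0i, c = 0.0820 + 0.8775i
Iter 1: z = 0.0820 + 0.8775i, |z|^2 = 0.7767
Iter 2: z = -0.6813 + 1.0214i, |z|^2 = 1.5074
Iter 3: z = -0.4971 + -0.5142i, |z|^2 = 0.5116
Iter 4: z = 0.0647 + 1.3888i, |z|^2 = 1.9329
Iter 5: z = -1.8425 + 1.0572i, |z|^2 = 4.5127
Escaped at iteration 5

Answer: 5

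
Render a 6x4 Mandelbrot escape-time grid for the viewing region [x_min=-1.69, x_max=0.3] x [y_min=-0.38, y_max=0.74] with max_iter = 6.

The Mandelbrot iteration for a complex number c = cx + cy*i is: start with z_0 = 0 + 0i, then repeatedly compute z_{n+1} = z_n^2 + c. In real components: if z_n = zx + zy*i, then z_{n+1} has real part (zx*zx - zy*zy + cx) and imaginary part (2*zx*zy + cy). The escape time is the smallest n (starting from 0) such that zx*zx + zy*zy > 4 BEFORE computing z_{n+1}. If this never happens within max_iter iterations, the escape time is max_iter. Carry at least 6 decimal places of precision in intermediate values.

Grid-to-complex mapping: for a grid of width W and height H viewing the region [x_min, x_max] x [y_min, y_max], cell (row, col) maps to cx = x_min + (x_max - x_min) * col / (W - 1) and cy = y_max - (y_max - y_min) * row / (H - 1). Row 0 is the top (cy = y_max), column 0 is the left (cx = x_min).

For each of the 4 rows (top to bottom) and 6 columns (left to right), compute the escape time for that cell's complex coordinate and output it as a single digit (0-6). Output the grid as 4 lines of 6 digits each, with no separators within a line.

Answer: 334665
466666
666666
366666

Derivation:
(row=0, col=0): c = -1.6900 + 0.7400i → escape time 3
(row=0, col=1): c = -1.2920 + 0.7400i → escape time 3
(row=0, col=2): c = -0.8940 + 0.7400i → escape time 4
(row=0, col=3): c = -0.4960 + 0.7400i → escape time 6
(row=0, col=4): c = -0.0980 + 0.7400i → escape time 6
(row=0, col=5): c = 0.3000 + 0.7400i → escape time 5
(row=1, col=0): c = -1.6900 + 0.3667i → escape time 4
(row=1, col=1): c = -1.2920 + 0.3667i → escape time 6
(row=1, col=2): c = -0.8940 + 0.3667i → escape time 6
(row=1, col=3): c = -0.4960 + 0.3667i → escape time 6
(row=1, col=4): c = -0.0980 + 0.3667i → escape time 6
(row=1, col=5): c = 0.3000 + 0.3667i → escape time 6
(row=2, col=0): c = -1.6900 + -0.0067i → escape time 6
(row=2, col=1): c = -1.2920 + -0.0067i → escape time 6
(row=2, col=2): c = -0.8940 + -0.0067i → escape time 6
(row=2, col=3): c = -0.4960 + -0.0067i → escape time 6
(row=2, col=4): c = -0.0980 + -0.0067i → escape time 6
(row=2, col=5): c = 0.3000 + -0.0067i → escape time 6
(row=3, col=0): c = -1.6900 + -0.3800i → escape time 3
(row=3, col=1): c = -1.2920 + -0.3800i → escape time 6
(row=3, col=2): c = -0.8940 + -0.3800i → escape time 6
(row=3, col=3): c = -0.4960 + -0.3800i → escape time 6
(row=3, col=4): c = -0.0980 + -0.3800i → escape time 6
(row=3, col=5): c = 0.3000 + -0.3800i → escape time 6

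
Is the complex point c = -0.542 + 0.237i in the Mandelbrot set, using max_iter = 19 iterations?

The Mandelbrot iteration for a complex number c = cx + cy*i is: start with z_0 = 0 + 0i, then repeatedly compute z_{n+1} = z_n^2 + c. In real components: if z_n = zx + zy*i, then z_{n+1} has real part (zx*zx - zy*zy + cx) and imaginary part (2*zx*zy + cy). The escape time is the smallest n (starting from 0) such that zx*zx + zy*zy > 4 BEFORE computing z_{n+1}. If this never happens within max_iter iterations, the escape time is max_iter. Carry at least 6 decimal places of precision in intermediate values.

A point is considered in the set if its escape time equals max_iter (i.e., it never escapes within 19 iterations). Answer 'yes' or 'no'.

Answer: yes

Derivation:
z_0 = 0 + 0i, c = -0.5420 + 0.2370i
Iter 1: z = -0.5420 + 0.2370i, |z|^2 = 0.3499
Iter 2: z = -0.3044 + -0.0199i, |z|^2 = 0.0931
Iter 3: z = -0.4497 + 0.2491i, |z|^2 = 0.2643
Iter 4: z = -0.4018 + 0.0129i, |z|^2 = 0.1616
Iter 5: z = -0.3807 + 0.2266i, |z|^2 = 0.1963
Iter 6: z = -0.4484 + 0.0644i, |z|^2 = 0.2052
Iter 7: z = -0.3451 + 0.1792i, |z|^2 = 0.1512
Iter 8: z = -0.4550 + 0.1133i, |z|^2 = 0.2199
Iter 9: z = -0.3478 + 0.1339i, |z|^2 = 0.1389
Iter 10: z = -0.4390 + 0.1439i, |z|^2 = 0.2134
Iter 11: z = -0.3700 + 0.1107i, |z|^2 = 0.1492
Iter 12: z = -0.4173 + 0.1551i, |z|^2 = 0.1982
Iter 13: z = -0.3919 + 0.1075i, |z|^2 = 0.1651
Iter 14: z = -0.4000 + 0.1527i, |z|^2 = 0.1833
Iter 15: z = -0.4053 + 0.1148i, |z|^2 = 0.1775
Iter 16: z = -0.3909 + 0.1439i, |z|^2 = 0.1735
Iter 17: z = -0.4099 + 0.1245i, |z|^2 = 0.1835
Iter 18: z = -0.3895 + 0.1349i, |z|^2 = 0.1699
Did not escape in 19 iterations → in set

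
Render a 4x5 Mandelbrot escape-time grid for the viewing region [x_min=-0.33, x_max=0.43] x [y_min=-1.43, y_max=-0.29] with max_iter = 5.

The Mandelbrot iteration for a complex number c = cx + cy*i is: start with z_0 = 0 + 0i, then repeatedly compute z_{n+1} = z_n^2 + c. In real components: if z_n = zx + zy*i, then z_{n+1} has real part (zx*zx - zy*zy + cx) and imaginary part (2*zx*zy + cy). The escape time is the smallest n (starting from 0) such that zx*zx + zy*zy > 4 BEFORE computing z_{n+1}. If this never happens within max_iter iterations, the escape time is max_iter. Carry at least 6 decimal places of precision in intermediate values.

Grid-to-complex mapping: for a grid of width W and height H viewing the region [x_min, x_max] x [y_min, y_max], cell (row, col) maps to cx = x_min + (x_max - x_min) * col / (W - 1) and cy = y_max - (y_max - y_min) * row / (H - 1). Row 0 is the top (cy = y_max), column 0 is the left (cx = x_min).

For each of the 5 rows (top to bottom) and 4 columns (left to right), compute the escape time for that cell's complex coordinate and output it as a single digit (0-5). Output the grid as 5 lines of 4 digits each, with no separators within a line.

Answer: 5555
5555
5553
4432
2222

Derivation:
(row=0, col=0): c = -0.3300 + -0.2900i → escape time 5
(row=0, col=1): c = -0.0767 + -0.2900i → escape time 5
(row=0, col=2): c = 0.1767 + -0.2900i → escape time 5
(row=0, col=3): c = 0.4300 + -0.2900i → escape time 5
(row=1, col=0): c = -0.3300 + -0.5750i → escape time 5
(row=1, col=1): c = -0.0767 + -0.5750i → escape time 5
(row=1, col=2): c = 0.1767 + -0.5750i → escape time 5
(row=1, col=3): c = 0.4300 + -0.5750i → escape time 5
(row=2, col=0): c = -0.3300 + -0.8600i → escape time 5
(row=2, col=1): c = -0.0767 + -0.8600i → escape time 5
(row=2, col=2): c = 0.1767 + -0.8600i → escape time 5
(row=2, col=3): c = 0.4300 + -0.8600i → escape time 3
(row=3, col=0): c = -0.3300 + -1.1450i → escape time 4
(row=3, col=1): c = -0.0767 + -1.1450i → escape time 4
(row=3, col=2): c = 0.1767 + -1.1450i → escape time 3
(row=3, col=3): c = 0.4300 + -1.1450i → escape time 2
(row=4, col=0): c = -0.3300 + -1.4300i → escape time 2
(row=4, col=1): c = -0.0767 + -1.4300i → escape time 2
(row=4, col=2): c = 0.1767 + -1.4300i → escape time 2
(row=4, col=3): c = 0.4300 + -1.4300i → escape time 2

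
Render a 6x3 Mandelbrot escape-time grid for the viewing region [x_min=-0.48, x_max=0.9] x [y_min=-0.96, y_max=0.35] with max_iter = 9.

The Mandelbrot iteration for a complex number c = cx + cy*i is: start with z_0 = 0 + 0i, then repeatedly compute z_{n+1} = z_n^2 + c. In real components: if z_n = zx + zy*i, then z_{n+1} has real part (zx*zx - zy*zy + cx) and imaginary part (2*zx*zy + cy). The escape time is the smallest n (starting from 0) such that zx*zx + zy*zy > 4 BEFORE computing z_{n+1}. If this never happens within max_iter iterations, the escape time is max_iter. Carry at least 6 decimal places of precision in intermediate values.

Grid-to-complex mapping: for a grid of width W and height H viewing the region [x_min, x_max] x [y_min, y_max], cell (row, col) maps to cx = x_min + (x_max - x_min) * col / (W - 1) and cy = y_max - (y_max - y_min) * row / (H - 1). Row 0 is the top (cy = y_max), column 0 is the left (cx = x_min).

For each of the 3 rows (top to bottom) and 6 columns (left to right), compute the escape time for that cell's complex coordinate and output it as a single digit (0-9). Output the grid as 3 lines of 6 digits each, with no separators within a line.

(row=0, col=0): c = -0.4800 + 0.3500i → escape time 9
(row=0, col=1): c = -0.2040 + 0.3500i → escape time 9
(row=0, col=2): c = 0.0720 + 0.3500i → escape time 9
(row=0, col=3): c = 0.3480 + 0.3500i → escape time 9
(row=0, col=4): c = 0.6240 + 0.3500i → escape time 4
(row=0, col=5): c = 0.9000 + 0.3500i → escape time 3
(row=1, col=0): c = -0.4800 + -0.3050i → escape time 9
(row=1, col=1): c = -0.2040 + -0.3050i → escape time 9
(row=1, col=2): c = 0.0720 + -0.3050i → escape time 9
(row=1, col=3): c = 0.3480 + -0.3050i → escape time 9
(row=1, col=4): c = 0.6240 + -0.3050i → escape time 4
(row=1, col=5): c = 0.9000 + -0.3050i → escape time 3
(row=2, col=0): c = -0.4800 + -0.9600i → escape time 4
(row=2, col=1): c = -0.2040 + -0.9600i → escape time 8
(row=2, col=2): c = 0.0720 + -0.9600i → escape time 5
(row=2, col=3): c = 0.3480 + -0.9600i → escape time 3
(row=2, col=4): c = 0.6240 + -0.9600i → escape time 2
(row=2, col=5): c = 0.9000 + -0.9600i → escape time 2

Answer: 999943
999943
485322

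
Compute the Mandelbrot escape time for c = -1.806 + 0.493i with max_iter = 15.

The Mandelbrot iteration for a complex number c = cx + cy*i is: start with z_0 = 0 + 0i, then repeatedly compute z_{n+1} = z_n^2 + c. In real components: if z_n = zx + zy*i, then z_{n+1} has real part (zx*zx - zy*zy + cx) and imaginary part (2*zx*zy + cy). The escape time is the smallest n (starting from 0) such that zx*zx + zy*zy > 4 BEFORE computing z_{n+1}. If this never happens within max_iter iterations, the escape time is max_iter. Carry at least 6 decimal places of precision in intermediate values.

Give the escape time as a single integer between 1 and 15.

z_0 = 0 + 0i, c = -1.8060 + 0.4930i
Iter 1: z = -1.8060 + 0.4930i, |z|^2 = 3.5047
Iter 2: z = 1.2126 + -1.2877i, |z|^2 = 3.1286
Iter 3: z = -1.9938 + -2.6299i, |z|^2 = 10.8920
Escaped at iteration 3

Answer: 3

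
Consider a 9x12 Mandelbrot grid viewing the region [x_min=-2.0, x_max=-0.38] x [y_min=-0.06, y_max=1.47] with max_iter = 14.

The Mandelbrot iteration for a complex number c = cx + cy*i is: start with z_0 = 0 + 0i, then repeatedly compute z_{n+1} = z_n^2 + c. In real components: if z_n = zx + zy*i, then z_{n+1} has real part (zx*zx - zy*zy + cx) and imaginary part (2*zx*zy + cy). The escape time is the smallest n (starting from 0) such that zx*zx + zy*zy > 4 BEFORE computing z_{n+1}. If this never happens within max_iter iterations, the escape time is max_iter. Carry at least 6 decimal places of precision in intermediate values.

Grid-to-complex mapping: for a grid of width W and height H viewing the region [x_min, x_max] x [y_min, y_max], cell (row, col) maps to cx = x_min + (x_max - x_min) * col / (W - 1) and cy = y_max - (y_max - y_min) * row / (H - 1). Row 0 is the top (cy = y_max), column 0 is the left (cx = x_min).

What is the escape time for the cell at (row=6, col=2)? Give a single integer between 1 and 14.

z_0 = 0 + 0i, c = -1.5950 + 0.6355i
Iter 1: z = -1.5950 + 0.6355i, |z|^2 = 2.9478
Iter 2: z = 0.5452 + -1.3916i, |z|^2 = 2.2339
Iter 3: z = -3.2344 + -0.8821i, |z|^2 = 11.2394
Escaped at iteration 3

Answer: 3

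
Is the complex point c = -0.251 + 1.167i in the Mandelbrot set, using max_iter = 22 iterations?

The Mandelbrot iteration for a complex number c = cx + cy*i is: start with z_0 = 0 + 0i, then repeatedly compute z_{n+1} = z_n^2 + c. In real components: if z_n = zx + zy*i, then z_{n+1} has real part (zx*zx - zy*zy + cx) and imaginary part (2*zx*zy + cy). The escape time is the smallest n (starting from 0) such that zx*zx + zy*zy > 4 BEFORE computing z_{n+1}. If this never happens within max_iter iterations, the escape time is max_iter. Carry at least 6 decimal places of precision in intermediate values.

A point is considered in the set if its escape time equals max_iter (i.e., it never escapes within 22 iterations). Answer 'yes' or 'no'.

z_0 = 0 + 0i, c = -0.2510 + 1.1670i
Iter 1: z = -0.2510 + 1.1670i, |z|^2 = 1.4249
Iter 2: z = -1.5499 + 0.5812i, |z|^2 = 2.7399
Iter 3: z = 1.8134 + -0.6345i, |z|^2 = 3.6910
Iter 4: z = 2.6348 + -1.1341i, |z|^2 = 8.2287
Escaped at iteration 4

Answer: no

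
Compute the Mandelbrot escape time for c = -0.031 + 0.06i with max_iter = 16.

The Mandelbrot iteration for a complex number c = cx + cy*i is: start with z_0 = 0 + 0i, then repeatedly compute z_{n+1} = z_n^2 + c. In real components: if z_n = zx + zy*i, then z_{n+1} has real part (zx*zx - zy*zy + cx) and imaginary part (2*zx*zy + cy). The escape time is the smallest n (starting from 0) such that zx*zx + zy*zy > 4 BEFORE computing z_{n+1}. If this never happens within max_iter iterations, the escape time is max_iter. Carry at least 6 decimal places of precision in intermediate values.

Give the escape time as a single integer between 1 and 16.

Answer: 16

Derivation:
z_0 = 0 + 0i, c = -0.0310 + 0.0600i
Iter 1: z = -0.0310 + 0.0600i, |z|^2 = 0.0046
Iter 2: z = -0.0336 + 0.0563i, |z|^2 = 0.0043
Iter 3: z = -0.0330 + 0.0562i, |z|^2 = 0.0043
Iter 4: z = -0.0331 + 0.0563i, |z|^2 = 0.0043
Iter 5: z = -0.0331 + 0.0563i, |z|^2 = 0.0043
Iter 6: z = -0.0331 + 0.0563i, |z|^2 = 0.0043
Iter 7: z = -0.0331 + 0.0563i, |z|^2 = 0.0043
Iter 8: z = -0.0331 + 0.0563i, |z|^2 = 0.0043
Iter 9: z = -0.0331 + 0.0563i, |z|^2 = 0.0043
Iter 10: z = -0.0331 + 0.0563i, |z|^2 = 0.0043
Iter 11: z = -0.0331 + 0.0563i, |z|^2 = 0.0043
Iter 12: z = -0.0331 + 0.0563i, |z|^2 = 0.0043
Iter 13: z = -0.0331 + 0.0563i, |z|^2 = 0.0043
Iter 14: z = -0.0331 + 0.0563i, |z|^2 = 0.0043
Iter 15: z = -0.0331 + 0.0563i, |z|^2 = 0.0043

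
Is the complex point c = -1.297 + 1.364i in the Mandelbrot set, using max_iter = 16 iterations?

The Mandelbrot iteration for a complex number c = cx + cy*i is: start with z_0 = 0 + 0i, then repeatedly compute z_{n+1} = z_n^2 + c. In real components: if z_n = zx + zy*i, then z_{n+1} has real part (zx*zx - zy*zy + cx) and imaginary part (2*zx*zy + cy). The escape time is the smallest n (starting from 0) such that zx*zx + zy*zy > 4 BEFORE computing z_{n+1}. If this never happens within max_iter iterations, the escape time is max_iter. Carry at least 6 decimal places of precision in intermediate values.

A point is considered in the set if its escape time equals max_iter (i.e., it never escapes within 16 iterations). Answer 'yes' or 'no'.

z_0 = 0 + 0i, c = -1.2970 + 1.3640i
Iter 1: z = -1.2970 + 1.3640i, |z|^2 = 3.5427
Iter 2: z = -1.4753 + -2.1742i, |z|^2 = 6.9037
Escaped at iteration 2

Answer: no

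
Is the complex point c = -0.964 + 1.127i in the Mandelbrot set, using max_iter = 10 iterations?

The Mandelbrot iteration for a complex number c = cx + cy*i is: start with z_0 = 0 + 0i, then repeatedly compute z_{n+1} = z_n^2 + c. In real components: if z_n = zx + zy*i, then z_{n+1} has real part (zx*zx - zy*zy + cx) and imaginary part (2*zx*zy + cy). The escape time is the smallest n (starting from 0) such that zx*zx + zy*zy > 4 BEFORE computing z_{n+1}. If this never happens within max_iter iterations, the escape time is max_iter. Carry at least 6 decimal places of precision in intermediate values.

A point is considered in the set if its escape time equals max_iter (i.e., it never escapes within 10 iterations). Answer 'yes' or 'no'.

z_0 = 0 + 0i, c = -0.9640 + 1.1270i
Iter 1: z = -0.9640 + 1.1270i, |z|^2 = 2.1994
Iter 2: z = -1.3048 + -1.0459i, |z|^2 = 2.7964
Iter 3: z = -0.3552 + 3.8563i, |z|^2 = 14.9975
Escaped at iteration 3

Answer: no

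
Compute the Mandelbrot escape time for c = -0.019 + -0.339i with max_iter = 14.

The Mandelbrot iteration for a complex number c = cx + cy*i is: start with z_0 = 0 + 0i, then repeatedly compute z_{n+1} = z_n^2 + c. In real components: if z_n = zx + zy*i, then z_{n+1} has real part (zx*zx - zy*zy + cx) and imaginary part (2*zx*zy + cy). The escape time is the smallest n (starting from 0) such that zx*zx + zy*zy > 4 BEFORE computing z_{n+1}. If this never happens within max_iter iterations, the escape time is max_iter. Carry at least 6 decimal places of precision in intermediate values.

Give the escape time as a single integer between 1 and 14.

z_0 = 0 + 0i, c = -0.0190 + -0.3390i
Iter 1: z = -0.0190 + -0.3390i, |z|^2 = 0.1153
Iter 2: z = -0.1336 + -0.3261i, |z|^2 = 0.1242
Iter 3: z = -0.1075 + -0.2519i, |z|^2 = 0.0750
Iter 4: z = -0.0709 + -0.2848i, |z|^2 = 0.0862
Iter 5: z = -0.0951 + -0.2986i, |z|^2 = 0.0982
Iter 6: z = -0.0991 + -0.2822i, |z|^2 = 0.0895
Iter 7: z = -0.0888 + -0.2831i, |z|^2 = 0.0880
Iter 8: z = -0.0912 + -0.2887i, |z|^2 = 0.0917
Iter 9: z = -0.0940 + -0.2863i, |z|^2 = 0.0908
Iter 10: z = -0.0921 + -0.2852i, |z|^2 = 0.0898
Iter 11: z = -0.0918 + -0.2865i, |z|^2 = 0.0905
Iter 12: z = -0.0926 + -0.2864i, |z|^2 = 0.0906
Iter 13: z = -0.0924 + -0.2859i, |z|^2 = 0.0903

Answer: 14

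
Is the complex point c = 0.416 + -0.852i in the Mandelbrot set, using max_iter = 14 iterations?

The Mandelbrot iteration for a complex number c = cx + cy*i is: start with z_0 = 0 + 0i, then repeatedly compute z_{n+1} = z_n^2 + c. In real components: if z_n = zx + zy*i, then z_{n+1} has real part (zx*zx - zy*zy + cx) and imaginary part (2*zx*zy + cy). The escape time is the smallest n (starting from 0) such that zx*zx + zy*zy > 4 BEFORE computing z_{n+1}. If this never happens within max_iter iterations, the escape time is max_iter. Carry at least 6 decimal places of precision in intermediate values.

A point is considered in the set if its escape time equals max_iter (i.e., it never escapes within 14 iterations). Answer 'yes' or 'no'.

Answer: no

Derivation:
z_0 = 0 + 0i, c = 0.4160 + -0.8520i
Iter 1: z = 0.4160 + -0.8520i, |z|^2 = 0.8990
Iter 2: z = -0.1368 + -1.5609i, |z|^2 = 2.4550
Iter 3: z = -2.0016 + -0.4248i, |z|^2 = 4.1867
Escaped at iteration 3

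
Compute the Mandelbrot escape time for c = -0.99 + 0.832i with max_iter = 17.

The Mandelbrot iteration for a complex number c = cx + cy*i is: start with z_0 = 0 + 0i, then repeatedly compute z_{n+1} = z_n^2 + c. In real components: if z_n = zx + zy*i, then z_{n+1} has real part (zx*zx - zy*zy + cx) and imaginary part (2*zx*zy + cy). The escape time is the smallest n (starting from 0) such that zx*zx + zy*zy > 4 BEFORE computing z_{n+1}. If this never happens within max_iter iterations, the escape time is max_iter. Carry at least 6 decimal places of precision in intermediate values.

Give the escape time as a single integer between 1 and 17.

Answer: 3

Derivation:
z_0 = 0 + 0i, c = -0.9900 + 0.8320i
Iter 1: z = -0.9900 + 0.8320i, |z|^2 = 1.6723
Iter 2: z = -0.7021 + -0.8154i, |z|^2 = 1.1578
Iter 3: z = -1.1618 + 1.9770i, |z|^2 = 5.2583
Escaped at iteration 3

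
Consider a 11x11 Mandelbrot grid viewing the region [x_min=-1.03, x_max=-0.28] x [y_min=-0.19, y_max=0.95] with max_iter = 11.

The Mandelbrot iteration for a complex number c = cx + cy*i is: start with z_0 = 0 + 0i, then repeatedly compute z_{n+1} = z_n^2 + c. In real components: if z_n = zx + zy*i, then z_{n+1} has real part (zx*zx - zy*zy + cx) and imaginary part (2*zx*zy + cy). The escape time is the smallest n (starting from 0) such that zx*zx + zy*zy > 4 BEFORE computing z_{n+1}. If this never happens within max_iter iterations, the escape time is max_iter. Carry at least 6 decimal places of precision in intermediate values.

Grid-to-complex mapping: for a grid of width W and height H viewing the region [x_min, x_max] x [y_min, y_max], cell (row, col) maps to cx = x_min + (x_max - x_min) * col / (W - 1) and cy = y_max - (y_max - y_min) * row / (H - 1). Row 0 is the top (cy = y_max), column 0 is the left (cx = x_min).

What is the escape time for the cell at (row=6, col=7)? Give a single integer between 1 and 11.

z_0 = 0 + 0i, c = -0.5050 + 0.2660i
Iter 1: z = -0.5050 + 0.2660i, |z|^2 = 0.3258
Iter 2: z = -0.3207 + -0.0027i, |z|^2 = 0.1029
Iter 3: z = -0.4021 + 0.2677i, |z|^2 = 0.2334
Iter 4: z = -0.4150 + 0.0507i, |z|^2 = 0.1748
Iter 5: z = -0.3354 + 0.2239i, |z|^2 = 0.1626
Iter 6: z = -0.4427 + 0.1158i, |z|^2 = 0.2094
Iter 7: z = -0.3225 + 0.1635i, |z|^2 = 0.1307
Iter 8: z = -0.4277 + 0.1606i, |z|^2 = 0.2088
Iter 9: z = -0.3478 + 0.1286i, |z|^2 = 0.1375
Iter 10: z = -0.4006 + 0.1765i, |z|^2 = 0.1916

Answer: 11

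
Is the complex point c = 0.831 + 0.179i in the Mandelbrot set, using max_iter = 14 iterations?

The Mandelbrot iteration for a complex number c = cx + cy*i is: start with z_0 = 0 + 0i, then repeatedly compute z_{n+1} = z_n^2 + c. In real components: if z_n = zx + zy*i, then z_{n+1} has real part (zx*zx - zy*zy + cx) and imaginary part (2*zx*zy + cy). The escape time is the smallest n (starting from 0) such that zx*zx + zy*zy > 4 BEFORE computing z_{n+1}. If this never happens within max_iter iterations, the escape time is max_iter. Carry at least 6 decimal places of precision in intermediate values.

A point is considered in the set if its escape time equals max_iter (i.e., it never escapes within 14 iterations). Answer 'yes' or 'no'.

z_0 = 0 + 0i, c = 0.8310 + 0.1790i
Iter 1: z = 0.8310 + 0.1790i, |z|^2 = 0.7226
Iter 2: z = 1.4895 + 0.4765i, |z|^2 = 2.4457
Iter 3: z = 2.8226 + 1.5985i, |z|^2 = 10.5224
Escaped at iteration 3

Answer: no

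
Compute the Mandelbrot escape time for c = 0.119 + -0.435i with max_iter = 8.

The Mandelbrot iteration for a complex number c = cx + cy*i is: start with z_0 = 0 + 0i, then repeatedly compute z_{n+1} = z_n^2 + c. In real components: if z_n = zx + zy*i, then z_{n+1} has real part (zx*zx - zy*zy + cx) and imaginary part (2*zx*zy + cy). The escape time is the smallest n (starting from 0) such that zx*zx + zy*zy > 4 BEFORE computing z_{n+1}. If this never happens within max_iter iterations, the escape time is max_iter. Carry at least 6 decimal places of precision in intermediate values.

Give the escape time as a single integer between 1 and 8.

Answer: 8

Derivation:
z_0 = 0 + 0i, c = 0.1190 + -0.4350i
Iter 1: z = 0.1190 + -0.4350i, |z|^2 = 0.2034
Iter 2: z = -0.0561 + -0.5385i, |z|^2 = 0.2932
Iter 3: z = -0.1679 + -0.3746i, |z|^2 = 0.1685
Iter 4: z = 0.0068 + -0.3092i, |z|^2 = 0.0957
Iter 5: z = 0.0234 + -0.4392i, |z|^2 = 0.1935
Iter 6: z = -0.0734 + -0.4556i, |z|^2 = 0.2129
Iter 7: z = -0.0832 + -0.3681i, |z|^2 = 0.1424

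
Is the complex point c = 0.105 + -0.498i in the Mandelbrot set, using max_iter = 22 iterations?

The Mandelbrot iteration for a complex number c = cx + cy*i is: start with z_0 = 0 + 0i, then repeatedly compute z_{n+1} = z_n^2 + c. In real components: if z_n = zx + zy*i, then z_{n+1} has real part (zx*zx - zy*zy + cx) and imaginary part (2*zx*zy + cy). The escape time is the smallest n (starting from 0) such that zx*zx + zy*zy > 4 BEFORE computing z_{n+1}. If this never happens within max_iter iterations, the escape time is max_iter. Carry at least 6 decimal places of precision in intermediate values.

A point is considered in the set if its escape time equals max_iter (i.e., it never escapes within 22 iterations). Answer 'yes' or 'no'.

z_0 = 0 + 0i, c = 0.1050 + -0.4980i
Iter 1: z = 0.1050 + -0.4980i, |z|^2 = 0.2590
Iter 2: z = -0.1320 + -0.6026i, |z|^2 = 0.3805
Iter 3: z = -0.2407 + -0.3389i, |z|^2 = 0.1728
Iter 4: z = 0.0480 + -0.3348i, |z|^2 = 0.1144
Iter 5: z = -0.0048 + -0.5302i, |z|^2 = 0.2811
Iter 6: z = -0.1761 + -0.4929i, |z|^2 = 0.2739
Iter 7: z = -0.1070 + -0.3244i, |z|^2 = 0.1167
Iter 8: z = 0.0112 + -0.4286i, |z|^2 = 0.1838
Iter 9: z = -0.0786 + -0.5076i, |z|^2 = 0.2638
Iter 10: z = -0.1465 + -0.4182i, |z|^2 = 0.1964
Iter 11: z = -0.0485 + -0.3755i, |z|^2 = 0.1433
Iter 12: z = -0.0336 + -0.4616i, |z|^2 = 0.2142
Iter 13: z = -0.1069 + -0.4669i, |z|^2 = 0.2295
Iter 14: z = -0.1016 + -0.3981i, |z|^2 = 0.1688
Iter 15: z = -0.0432 + -0.4171i, |z|^2 = 0.1758
Iter 16: z = -0.0671 + -0.4620i, |z|^2 = 0.2179
Iter 17: z = -0.1039 + -0.4360i, |z|^2 = 0.2009
Iter 18: z = -0.0743 + -0.4074i, |z|^2 = 0.1715
Iter 19: z = -0.0554 + -0.4375i, |z|^2 = 0.1945
Iter 20: z = -0.0833 + -0.4495i, |z|^2 = 0.2090
Iter 21: z = -0.0901 + -0.4231i, |z|^2 = 0.1871
Did not escape in 22 iterations → in set

Answer: yes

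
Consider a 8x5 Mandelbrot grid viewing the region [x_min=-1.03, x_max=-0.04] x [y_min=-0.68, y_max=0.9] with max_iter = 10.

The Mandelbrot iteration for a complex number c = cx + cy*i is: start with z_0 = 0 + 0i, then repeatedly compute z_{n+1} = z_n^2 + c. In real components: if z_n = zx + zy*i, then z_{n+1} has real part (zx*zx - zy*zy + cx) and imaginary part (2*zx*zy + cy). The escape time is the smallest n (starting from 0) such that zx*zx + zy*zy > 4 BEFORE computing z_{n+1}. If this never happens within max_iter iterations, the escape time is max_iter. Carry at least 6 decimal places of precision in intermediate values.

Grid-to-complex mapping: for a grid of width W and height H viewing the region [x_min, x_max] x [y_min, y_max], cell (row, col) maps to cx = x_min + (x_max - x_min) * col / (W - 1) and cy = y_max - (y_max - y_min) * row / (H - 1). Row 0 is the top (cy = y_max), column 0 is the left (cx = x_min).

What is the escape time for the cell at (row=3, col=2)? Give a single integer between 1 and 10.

Answer: 10

Derivation:
z_0 = 0 + 0i, c = -0.7471 + -0.2850i
Iter 1: z = -0.7471 + -0.2850i, |z|^2 = 0.6394
Iter 2: z = -0.2701 + 0.1409i, |z|^2 = 0.0928
Iter 3: z = -0.6940 + -0.3611i, |z|^2 = 0.6121
Iter 4: z = -0.3959 + 0.2162i, |z|^2 = 0.2035
Iter 5: z = -0.6372 + -0.4562i, |z|^2 = 0.6141
Iter 6: z = -0.5493 + 0.2964i, |z|^2 = 0.3895
Iter 7: z = -0.5333 + -0.6106i, |z|^2 = 0.6572
Iter 8: z = -0.8356 + 0.3662i, |z|^2 = 0.8323
Iter 9: z = -0.1830 + -0.8970i, |z|^2 = 0.8380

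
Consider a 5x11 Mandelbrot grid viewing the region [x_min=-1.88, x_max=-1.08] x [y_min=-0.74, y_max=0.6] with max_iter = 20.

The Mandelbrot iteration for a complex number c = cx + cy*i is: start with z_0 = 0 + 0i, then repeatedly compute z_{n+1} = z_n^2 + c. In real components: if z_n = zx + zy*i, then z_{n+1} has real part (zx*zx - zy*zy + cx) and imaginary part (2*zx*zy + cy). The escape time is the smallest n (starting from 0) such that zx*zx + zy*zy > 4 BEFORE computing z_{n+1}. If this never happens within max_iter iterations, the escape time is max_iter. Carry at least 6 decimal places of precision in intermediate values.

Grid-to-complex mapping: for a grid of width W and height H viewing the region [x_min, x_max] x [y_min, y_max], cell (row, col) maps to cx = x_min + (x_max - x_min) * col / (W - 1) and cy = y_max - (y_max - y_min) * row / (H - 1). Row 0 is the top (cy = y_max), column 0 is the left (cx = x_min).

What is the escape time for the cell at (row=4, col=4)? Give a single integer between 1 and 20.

z_0 = 0 + 0i, c = -1.0800 + 0.0640i
Iter 1: z = -1.0800 + 0.0640i, |z|^2 = 1.1705
Iter 2: z = 0.0823 + -0.0742i, |z|^2 = 0.0123
Iter 3: z = -1.0787 + 0.0518i, |z|^2 = 1.1664
Iter 4: z = 0.0810 + -0.0477i, |z|^2 = 0.0088
Iter 5: z = -1.0757 + 0.0563i, |z|^2 = 1.1603
Iter 6: z = 0.0740 + -0.0571i, |z|^2 = 0.0087
Iter 7: z = -1.0778 + 0.0556i, |z|^2 = 1.1647
Iter 8: z = 0.0785 + -0.0558i, |z|^2 = 0.0093
Iter 9: z = -1.0769 + 0.0552i, |z|^2 = 1.1629
Iter 10: z = 0.0768 + -0.0550i, |z|^2 = 0.0089
Iter 11: z = -1.0771 + 0.0556i, |z|^2 = 1.1633
Iter 12: z = 0.0771 + -0.0557i, |z|^2 = 0.0091
Iter 13: z = -1.0772 + 0.0554i, |z|^2 = 1.1633
Iter 14: z = 0.0772 + -0.0554i, |z|^2 = 0.0090
Iter 15: z = -1.0771 + 0.0555i, |z|^2 = 1.1632
Iter 16: z = 0.0771 + -0.0555i, |z|^2 = 0.0090
Iter 17: z = -1.0771 + 0.0555i, |z|^2 = 1.1633
Iter 18: z = 0.0771 + -0.0555i, |z|^2 = 0.0090
Iter 19: z = -1.0771 + 0.0554i, |z|^2 = 1.1633

Answer: 20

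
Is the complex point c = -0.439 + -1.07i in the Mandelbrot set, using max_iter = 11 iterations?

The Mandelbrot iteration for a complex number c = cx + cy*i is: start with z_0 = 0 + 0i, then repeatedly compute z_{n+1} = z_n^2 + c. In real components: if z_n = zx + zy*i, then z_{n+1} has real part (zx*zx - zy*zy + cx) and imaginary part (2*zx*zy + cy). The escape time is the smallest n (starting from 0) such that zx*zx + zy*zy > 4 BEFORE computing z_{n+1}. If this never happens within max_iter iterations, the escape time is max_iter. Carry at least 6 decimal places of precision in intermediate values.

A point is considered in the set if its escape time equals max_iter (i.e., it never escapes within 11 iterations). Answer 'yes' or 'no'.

Answer: no

Derivation:
z_0 = 0 + 0i, c = -0.4390 + -1.0700i
Iter 1: z = -0.4390 + -1.0700i, |z|^2 = 1.3376
Iter 2: z = -1.3912 + -0.1305i, |z|^2 = 1.9524
Iter 3: z = 1.4793 + -0.7068i, |z|^2 = 2.6880
Iter 4: z = 1.2499 + -3.1612i, |z|^2 = 11.5552
Escaped at iteration 4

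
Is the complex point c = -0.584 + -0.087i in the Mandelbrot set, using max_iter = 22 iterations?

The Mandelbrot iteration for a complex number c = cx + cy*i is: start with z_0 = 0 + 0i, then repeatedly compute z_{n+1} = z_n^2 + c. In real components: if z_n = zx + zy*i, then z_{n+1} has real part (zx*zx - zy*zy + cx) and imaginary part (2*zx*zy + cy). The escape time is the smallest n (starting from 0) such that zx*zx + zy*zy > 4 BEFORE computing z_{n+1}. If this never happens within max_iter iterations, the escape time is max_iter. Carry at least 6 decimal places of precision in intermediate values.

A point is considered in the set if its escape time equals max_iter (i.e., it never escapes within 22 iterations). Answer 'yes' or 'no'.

z_0 = 0 + 0i, c = -0.5840 + -0.0870i
Iter 1: z = -0.5840 + -0.0870i, |z|^2 = 0.3486
Iter 2: z = -0.2505 + 0.0146i, |z|^2 = 0.0630
Iter 3: z = -0.5215 + -0.0943i, |z|^2 = 0.2808
Iter 4: z = -0.3210 + 0.0114i, |z|^2 = 0.1032
Iter 5: z = -0.4811 + -0.0943i, |z|^2 = 0.2404
Iter 6: z = -0.3614 + 0.0037i, |z|^2 = 0.1306
Iter 7: z = -0.4534 + -0.0897i, |z|^2 = 0.2136
Iter 8: z = -0.3865 + -0.0057i, |z|^2 = 0.1494
Iter 9: z = -0.4347 + -0.0826i, |z|^2 = 0.1958
Iter 10: z = -0.4019 + -0.0152i, |z|^2 = 0.1618
Iter 11: z = -0.4227 + -0.0748i, |z|^2 = 0.1843
Iter 12: z = -0.4109 + -0.0238i, |z|^2 = 0.1694
Iter 13: z = -0.4157 + -0.0675i, |z|^2 = 0.1774
Iter 14: z = -0.4157 + -0.0309i, |z|^2 = 0.1738
Iter 15: z = -0.4121 + -0.0613i, |z|^2 = 0.1736
Iter 16: z = -0.4179 + -0.0365i, |z|^2 = 0.1760
Iter 17: z = -0.4107 + -0.0565i, |z|^2 = 0.1718
Iter 18: z = -0.4185 + -0.0406i, |z|^2 = 0.1768
Iter 19: z = -0.4105 + -0.0530i, |z|^2 = 0.1713
Iter 20: z = -0.4183 + -0.0435i, |z|^2 = 0.1769
Iter 21: z = -0.4109 + -0.0506i, |z|^2 = 0.1714
Did not escape in 22 iterations → in set

Answer: yes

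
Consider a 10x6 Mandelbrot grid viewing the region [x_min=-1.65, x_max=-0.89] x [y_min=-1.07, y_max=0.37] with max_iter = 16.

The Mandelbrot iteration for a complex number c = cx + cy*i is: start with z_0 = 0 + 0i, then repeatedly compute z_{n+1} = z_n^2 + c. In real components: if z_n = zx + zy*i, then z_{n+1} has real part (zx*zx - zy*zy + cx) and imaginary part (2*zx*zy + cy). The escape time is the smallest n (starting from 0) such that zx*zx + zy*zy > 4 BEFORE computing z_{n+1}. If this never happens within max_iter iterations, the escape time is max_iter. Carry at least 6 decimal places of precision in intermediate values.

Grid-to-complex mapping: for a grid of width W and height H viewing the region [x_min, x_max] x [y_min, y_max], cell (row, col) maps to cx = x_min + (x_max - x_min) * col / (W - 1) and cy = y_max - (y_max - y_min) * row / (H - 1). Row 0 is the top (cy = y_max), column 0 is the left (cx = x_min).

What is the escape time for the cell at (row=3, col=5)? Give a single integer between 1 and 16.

Answer: 5

Derivation:
z_0 = 0 + 0i, c = -1.2278 + -0.4940i
Iter 1: z = -1.2278 + -0.4940i, |z|^2 = 1.7515
Iter 2: z = 0.0356 + 0.7190i, |z|^2 = 0.5183
Iter 3: z = -1.7435 + -0.4428i, |z|^2 = 3.2360
Iter 4: z = 1.6161 + 1.0500i, |z|^2 = 3.7142
Iter 5: z = 0.2815 + 2.8997i, |z|^2 = 8.4873
Escaped at iteration 5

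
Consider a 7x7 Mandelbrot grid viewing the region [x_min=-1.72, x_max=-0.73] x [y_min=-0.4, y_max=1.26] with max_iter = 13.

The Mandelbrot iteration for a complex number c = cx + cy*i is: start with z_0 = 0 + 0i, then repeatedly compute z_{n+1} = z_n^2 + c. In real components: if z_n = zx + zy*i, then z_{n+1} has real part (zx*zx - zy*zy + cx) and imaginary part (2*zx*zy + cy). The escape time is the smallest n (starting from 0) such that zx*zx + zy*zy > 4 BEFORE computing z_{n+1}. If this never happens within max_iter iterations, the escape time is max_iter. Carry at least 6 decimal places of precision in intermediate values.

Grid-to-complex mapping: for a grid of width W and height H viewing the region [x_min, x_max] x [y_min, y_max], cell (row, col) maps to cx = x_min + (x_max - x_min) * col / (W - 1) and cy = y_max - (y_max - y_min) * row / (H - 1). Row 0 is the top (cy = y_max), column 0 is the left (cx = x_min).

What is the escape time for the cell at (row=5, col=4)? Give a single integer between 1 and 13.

z_0 = 0 + 0i, c = -1.0600 + -0.1233i
Iter 1: z = -1.0600 + -0.1233i, |z|^2 = 1.1388
Iter 2: z = 0.0484 + 0.1381i, |z|^2 = 0.0214
Iter 3: z = -1.0767 + -0.1100i, |z|^2 = 1.1715
Iter 4: z = 0.0873 + 0.1135i, |z|^2 = 0.0205
Iter 5: z = -1.0653 + -0.1035i, |z|^2 = 1.1455
Iter 6: z = 0.0641 + 0.0972i, |z|^2 = 0.0136
Iter 7: z = -1.0654 + -0.1109i, |z|^2 = 1.1473
Iter 8: z = 0.0627 + 0.1129i, |z|^2 = 0.0167
Iter 9: z = -1.0688 + -0.1092i, |z|^2 = 1.1543
Iter 10: z = 0.0705 + 0.1101i, |z|^2 = 0.0171
Iter 11: z = -1.0671 + -0.1078i, |z|^2 = 1.1504
Iter 12: z = 0.0672 + 0.1068i, |z|^2 = 0.0159

Answer: 13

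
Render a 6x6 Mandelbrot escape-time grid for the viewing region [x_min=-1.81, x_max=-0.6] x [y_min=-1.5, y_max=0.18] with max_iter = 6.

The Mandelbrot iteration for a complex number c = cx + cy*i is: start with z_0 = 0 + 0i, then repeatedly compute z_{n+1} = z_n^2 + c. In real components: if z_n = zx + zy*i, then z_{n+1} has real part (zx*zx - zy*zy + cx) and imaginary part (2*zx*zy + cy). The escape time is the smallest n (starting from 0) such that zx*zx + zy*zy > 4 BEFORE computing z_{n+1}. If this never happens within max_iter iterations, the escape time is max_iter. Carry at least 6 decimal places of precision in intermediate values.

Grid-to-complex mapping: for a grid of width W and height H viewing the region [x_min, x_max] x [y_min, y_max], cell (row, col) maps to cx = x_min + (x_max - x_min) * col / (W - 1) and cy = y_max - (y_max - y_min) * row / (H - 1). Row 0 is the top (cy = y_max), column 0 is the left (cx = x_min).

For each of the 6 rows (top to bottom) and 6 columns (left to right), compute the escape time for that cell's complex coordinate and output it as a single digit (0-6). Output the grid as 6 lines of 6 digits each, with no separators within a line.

Answer: 456666
456666
334566
233344
122333
111222

Derivation:
(row=0, col=0): c = -1.8100 + 0.1800i → escape time 4
(row=0, col=1): c = -1.5680 + 0.1800i → escape time 5
(row=0, col=2): c = -1.3260 + 0.1800i → escape time 6
(row=0, col=3): c = -1.0840 + 0.1800i → escape time 6
(row=0, col=4): c = -0.8420 + 0.1800i → escape time 6
(row=0, col=5): c = -0.6000 + 0.1800i → escape time 6
(row=1, col=0): c = -1.8100 + -0.1560i → escape time 4
(row=1, col=1): c = -1.5680 + -0.1560i → escape time 5
(row=1, col=2): c = -1.3260 + -0.1560i → escape time 6
(row=1, col=3): c = -1.0840 + -0.1560i → escape time 6
(row=1, col=4): c = -0.8420 + -0.1560i → escape time 6
(row=1, col=5): c = -0.6000 + -0.1560i → escape time 6
(row=2, col=0): c = -1.8100 + -0.4920i → escape time 3
(row=2, col=1): c = -1.5680 + -0.4920i → escape time 3
(row=2, col=2): c = -1.3260 + -0.4920i → escape time 4
(row=2, col=3): c = -1.0840 + -0.4920i → escape time 5
(row=2, col=4): c = -0.8420 + -0.4920i → escape time 6
(row=2, col=5): c = -0.6000 + -0.4920i → escape time 6
(row=3, col=0): c = -1.8100 + -0.8280i → escape time 2
(row=3, col=1): c = -1.5680 + -0.8280i → escape time 3
(row=3, col=2): c = -1.3260 + -0.8280i → escape time 3
(row=3, col=3): c = -1.0840 + -0.8280i → escape time 3
(row=3, col=4): c = -0.8420 + -0.8280i → escape time 4
(row=3, col=5): c = -0.6000 + -0.8280i → escape time 4
(row=4, col=0): c = -1.8100 + -1.1640i → escape time 1
(row=4, col=1): c = -1.5680 + -1.1640i → escape time 2
(row=4, col=2): c = -1.3260 + -1.1640i → escape time 2
(row=4, col=3): c = -1.0840 + -1.1640i → escape time 3
(row=4, col=4): c = -0.8420 + -1.1640i → escape time 3
(row=4, col=5): c = -0.6000 + -1.1640i → escape time 3
(row=5, col=0): c = -1.8100 + -1.5000i → escape time 1
(row=5, col=1): c = -1.5680 + -1.5000i → escape time 1
(row=5, col=2): c = -1.3260 + -1.5000i → escape time 1
(row=5, col=3): c = -1.0840 + -1.5000i → escape time 2
(row=5, col=4): c = -0.8420 + -1.5000i → escape time 2
(row=5, col=5): c = -0.6000 + -1.5000i → escape time 2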